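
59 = 59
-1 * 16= -16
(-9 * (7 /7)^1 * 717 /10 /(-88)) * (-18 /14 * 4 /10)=-58077 /15400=-3.77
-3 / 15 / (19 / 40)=-8 / 19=-0.42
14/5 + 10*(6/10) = 44/5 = 8.80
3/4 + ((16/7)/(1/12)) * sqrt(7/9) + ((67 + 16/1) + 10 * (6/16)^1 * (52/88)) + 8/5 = 64 * sqrt(7)/7 + 38529/440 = 111.76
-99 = -99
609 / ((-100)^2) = 609 / 10000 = 0.06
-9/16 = -0.56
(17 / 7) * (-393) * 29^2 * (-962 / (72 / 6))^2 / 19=-433317636427 / 1596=-271502278.46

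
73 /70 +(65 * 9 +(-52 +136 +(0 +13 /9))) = 423037 /630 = 671.49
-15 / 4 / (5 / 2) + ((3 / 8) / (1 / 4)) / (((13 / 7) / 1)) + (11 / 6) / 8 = -289 / 624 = -0.46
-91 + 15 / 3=-86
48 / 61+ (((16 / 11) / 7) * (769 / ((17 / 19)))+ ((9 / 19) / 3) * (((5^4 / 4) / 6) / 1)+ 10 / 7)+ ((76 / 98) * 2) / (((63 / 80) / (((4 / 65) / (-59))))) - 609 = -1740998360010953 / 4105320074856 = -424.08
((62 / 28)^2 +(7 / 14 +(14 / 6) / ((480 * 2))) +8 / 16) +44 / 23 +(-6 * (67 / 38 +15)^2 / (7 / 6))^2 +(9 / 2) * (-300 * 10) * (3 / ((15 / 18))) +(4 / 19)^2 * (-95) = 2039892.96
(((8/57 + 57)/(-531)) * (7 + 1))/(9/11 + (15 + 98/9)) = -71654/2222943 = -0.03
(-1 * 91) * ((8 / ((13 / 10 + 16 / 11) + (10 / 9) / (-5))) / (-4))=71.87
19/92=0.21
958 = 958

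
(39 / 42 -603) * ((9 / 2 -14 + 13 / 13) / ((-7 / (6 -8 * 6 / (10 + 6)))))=-429879 / 196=-2193.26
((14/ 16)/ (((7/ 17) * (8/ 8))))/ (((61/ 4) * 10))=17/ 1220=0.01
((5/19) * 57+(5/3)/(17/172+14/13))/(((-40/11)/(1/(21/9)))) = -25897/13384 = -1.93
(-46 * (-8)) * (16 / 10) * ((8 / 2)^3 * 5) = 188416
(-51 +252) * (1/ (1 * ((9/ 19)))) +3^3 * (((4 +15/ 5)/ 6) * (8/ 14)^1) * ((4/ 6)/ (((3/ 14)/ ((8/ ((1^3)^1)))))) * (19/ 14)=3097/ 3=1032.33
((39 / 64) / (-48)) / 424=-13 / 434176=-0.00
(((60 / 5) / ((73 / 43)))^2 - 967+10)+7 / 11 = -53132264 / 58619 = -906.40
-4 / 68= -1 / 17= -0.06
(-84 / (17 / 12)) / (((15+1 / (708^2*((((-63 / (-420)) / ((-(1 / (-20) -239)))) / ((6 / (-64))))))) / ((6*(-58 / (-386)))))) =-2813366255616 / 789414961859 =-3.56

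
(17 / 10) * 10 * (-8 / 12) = -34 / 3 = -11.33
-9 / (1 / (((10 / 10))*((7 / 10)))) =-63 / 10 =-6.30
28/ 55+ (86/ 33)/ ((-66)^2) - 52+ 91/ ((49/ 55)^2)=7785328211/ 123263910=63.16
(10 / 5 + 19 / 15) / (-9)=-49 / 135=-0.36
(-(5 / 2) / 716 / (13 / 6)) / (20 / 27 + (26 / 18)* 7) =-405 / 2727244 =-0.00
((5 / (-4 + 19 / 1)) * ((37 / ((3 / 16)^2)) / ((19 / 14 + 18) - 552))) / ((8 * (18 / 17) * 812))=-5032 / 52549479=-0.00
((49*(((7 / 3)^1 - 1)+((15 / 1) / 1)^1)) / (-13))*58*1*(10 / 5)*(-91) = 1949612 / 3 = 649870.67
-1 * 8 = -8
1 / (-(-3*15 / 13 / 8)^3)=1124864 / 91125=12.34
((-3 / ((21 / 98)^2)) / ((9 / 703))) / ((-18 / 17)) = 1171198 / 243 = 4819.74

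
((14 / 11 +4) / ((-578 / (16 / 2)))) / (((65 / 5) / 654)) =-151728 / 41327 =-3.67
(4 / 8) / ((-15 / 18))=-3 / 5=-0.60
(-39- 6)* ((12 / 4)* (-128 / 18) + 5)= 735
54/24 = 9/4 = 2.25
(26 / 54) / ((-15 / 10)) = -26 / 81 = -0.32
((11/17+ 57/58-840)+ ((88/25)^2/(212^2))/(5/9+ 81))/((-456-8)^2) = -532611522601867/136776251372480000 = -0.00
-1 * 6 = -6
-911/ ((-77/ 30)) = 27330/ 77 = 354.94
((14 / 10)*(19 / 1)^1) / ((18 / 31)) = 45.81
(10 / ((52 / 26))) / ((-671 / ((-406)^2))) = -824180 / 671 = -1228.29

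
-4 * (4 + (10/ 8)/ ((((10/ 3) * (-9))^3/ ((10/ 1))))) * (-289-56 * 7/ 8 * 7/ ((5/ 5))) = 1364962/ 135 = 10110.83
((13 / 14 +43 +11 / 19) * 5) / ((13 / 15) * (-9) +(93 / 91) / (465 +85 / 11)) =-2000791000 / 70108803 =-28.54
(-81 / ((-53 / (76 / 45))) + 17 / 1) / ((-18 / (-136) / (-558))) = -82554.05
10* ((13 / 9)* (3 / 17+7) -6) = 6680 / 153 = 43.66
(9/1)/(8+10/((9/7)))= 81/142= 0.57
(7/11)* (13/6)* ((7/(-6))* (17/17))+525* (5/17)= 152.80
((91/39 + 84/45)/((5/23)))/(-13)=-483/325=-1.49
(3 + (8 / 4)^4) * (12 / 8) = 57 / 2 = 28.50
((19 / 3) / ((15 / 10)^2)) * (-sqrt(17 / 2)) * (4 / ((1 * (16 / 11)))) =-209 * sqrt(34) / 54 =-22.57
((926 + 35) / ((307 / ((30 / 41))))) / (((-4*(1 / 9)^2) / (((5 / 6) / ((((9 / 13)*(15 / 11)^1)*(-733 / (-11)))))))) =-22674795 / 36905084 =-0.61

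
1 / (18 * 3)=1 / 54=0.02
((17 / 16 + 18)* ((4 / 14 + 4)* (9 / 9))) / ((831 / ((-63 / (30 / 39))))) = -35685 / 4432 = -8.05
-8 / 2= -4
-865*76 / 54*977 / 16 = -16056995 / 216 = -74337.94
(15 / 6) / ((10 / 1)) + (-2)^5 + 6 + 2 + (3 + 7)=-55 / 4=-13.75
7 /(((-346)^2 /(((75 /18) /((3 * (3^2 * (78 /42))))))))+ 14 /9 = 1.56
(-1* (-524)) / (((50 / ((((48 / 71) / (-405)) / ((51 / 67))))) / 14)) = -3932096 / 12220875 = -0.32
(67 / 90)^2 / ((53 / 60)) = 4489 / 7155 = 0.63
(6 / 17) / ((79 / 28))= 168 / 1343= 0.13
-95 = -95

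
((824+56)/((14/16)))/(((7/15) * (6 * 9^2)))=17600/3969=4.43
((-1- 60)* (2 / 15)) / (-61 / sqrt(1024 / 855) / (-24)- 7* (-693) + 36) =-13024493568 / 7825903978445 + 1905152* sqrt(95) / 23477711935335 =-0.00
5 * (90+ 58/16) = 3745/8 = 468.12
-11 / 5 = -2.20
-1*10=-10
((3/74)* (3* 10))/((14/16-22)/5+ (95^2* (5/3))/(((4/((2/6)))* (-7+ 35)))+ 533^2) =226800/52984476967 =0.00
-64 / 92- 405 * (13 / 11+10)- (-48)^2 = -1728833 / 253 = -6833.33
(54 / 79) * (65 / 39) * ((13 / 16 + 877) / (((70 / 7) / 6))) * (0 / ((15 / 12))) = 0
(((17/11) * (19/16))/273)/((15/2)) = 323/360360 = 0.00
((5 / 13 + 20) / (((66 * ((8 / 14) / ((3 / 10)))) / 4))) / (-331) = -371 / 189332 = -0.00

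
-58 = -58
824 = 824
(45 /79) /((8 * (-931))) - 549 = -323027253 /588392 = -549.00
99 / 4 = 24.75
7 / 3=2.33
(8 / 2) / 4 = 1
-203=-203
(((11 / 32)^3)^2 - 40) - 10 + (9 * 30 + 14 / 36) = 2129782851953 / 9663676416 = 220.39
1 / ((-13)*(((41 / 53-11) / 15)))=795 / 7046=0.11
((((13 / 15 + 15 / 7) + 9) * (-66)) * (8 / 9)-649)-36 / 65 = -5545091 / 4095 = -1354.11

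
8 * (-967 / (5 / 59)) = -456424 / 5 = -91284.80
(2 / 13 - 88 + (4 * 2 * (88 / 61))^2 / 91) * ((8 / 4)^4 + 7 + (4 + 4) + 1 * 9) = -1170002320 / 338611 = -3455.30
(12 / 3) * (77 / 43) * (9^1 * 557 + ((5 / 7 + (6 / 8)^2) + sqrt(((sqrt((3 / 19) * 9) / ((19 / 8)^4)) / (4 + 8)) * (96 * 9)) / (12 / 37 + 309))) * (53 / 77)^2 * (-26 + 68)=319282176 * sqrt(2) * 57^(3 / 4) / 12377031205 + 4732594773 / 6622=714678.31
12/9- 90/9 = -26/3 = -8.67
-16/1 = -16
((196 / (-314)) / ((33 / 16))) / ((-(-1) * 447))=-1568 / 2315907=-0.00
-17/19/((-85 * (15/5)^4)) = 0.00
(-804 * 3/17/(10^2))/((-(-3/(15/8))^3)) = -3015/8704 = -0.35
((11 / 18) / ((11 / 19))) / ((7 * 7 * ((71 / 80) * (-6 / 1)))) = -380 / 93933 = -0.00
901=901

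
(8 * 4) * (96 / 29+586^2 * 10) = 3186717952 / 29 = 109886825.93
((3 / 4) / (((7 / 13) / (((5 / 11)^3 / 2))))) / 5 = 975 / 74536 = 0.01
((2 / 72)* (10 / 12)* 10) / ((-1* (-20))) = 5 / 432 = 0.01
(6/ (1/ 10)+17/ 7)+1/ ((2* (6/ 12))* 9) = 3940/ 63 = 62.54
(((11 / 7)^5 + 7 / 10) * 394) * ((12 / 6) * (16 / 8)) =1361789292 / 84035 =16205.03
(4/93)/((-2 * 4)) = -1/186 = -0.01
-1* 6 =-6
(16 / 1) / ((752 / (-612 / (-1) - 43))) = 569 / 47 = 12.11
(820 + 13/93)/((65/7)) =533911/6045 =88.32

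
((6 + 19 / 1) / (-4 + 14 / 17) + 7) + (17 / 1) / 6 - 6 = -109 / 27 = -4.04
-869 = -869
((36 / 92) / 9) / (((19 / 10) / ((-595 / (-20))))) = 595 / 874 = 0.68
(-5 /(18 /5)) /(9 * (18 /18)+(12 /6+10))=-25 /378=-0.07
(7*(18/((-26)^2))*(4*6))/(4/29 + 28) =1827/11492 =0.16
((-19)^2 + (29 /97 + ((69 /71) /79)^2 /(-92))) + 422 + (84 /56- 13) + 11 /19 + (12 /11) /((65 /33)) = 11652274759524837 /15075424957580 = 772.93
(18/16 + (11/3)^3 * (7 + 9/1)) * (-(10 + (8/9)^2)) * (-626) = 23336343191/4374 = 5335240.78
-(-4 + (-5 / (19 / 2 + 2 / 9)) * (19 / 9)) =178 / 35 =5.09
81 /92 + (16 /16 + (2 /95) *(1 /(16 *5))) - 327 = -28415427 /87400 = -325.12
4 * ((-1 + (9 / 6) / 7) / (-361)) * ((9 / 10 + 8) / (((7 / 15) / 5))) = 14685 / 17689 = 0.83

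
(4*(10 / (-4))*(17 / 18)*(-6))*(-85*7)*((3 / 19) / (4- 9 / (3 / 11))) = 183.58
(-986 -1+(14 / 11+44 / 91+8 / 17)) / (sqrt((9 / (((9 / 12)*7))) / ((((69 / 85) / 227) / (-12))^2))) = -0.22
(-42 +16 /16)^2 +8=1689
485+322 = 807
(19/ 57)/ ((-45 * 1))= -1/ 135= -0.01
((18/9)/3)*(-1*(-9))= 6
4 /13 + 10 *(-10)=-1296 /13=-99.69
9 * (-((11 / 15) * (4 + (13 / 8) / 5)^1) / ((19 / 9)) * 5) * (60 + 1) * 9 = -28208169 / 760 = -37116.01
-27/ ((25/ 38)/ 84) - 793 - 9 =-106234/ 25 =-4249.36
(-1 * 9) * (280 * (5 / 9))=-1400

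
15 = 15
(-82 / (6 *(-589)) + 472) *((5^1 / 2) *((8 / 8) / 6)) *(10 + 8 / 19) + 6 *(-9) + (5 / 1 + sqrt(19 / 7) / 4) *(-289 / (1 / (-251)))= 394567.74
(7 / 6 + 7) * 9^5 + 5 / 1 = 964477 / 2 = 482238.50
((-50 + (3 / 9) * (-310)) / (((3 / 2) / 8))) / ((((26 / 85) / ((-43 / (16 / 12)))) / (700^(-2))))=16813 / 95550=0.18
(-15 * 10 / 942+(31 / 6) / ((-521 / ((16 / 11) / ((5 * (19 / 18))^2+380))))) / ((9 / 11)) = -18937279963 / 97281581085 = -0.19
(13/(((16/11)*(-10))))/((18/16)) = -143/180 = -0.79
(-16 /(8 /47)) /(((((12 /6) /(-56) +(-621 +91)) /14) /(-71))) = -2616208 /14841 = -176.28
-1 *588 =-588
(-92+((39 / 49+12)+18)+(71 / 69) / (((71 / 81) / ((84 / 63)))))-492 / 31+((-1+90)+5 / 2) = 1117297 / 69874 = 15.99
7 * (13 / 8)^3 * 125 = 1922375 / 512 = 3754.64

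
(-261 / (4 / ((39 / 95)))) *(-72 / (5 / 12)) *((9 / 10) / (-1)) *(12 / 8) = -14840982 / 2375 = -6248.83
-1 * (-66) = 66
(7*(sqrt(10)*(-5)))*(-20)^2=-14000*sqrt(10)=-44271.89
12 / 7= 1.71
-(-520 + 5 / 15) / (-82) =-1559 / 246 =-6.34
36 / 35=1.03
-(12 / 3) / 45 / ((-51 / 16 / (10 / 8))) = 16 / 459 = 0.03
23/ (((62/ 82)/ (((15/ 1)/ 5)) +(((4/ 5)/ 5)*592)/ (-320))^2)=5436984375/ 456976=11897.75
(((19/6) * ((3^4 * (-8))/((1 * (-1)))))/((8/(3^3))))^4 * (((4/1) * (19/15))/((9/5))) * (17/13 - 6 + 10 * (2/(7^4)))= -3786733110308108776497/124852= -30329775336463242.69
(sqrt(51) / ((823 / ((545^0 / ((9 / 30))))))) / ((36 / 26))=65 *sqrt(51) / 22221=0.02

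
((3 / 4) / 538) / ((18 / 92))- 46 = -148465 / 3228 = -45.99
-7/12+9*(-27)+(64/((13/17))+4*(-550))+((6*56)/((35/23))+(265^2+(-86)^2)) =58875889/780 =75481.91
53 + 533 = 586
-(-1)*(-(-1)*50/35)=10/7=1.43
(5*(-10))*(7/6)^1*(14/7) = -350/3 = -116.67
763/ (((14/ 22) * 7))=1199/ 7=171.29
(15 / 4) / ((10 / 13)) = 39 / 8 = 4.88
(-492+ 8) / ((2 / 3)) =-726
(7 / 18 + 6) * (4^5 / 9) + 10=59690 / 81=736.91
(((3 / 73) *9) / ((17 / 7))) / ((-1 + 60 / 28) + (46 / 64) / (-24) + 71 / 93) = 3499776 / 43118545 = 0.08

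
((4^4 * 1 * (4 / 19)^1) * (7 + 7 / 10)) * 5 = 39424 / 19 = 2074.95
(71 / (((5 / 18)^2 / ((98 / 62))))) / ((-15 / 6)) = -2254392 / 3875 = -581.78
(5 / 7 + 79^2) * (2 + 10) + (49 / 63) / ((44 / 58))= 103813613 / 1386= 74901.60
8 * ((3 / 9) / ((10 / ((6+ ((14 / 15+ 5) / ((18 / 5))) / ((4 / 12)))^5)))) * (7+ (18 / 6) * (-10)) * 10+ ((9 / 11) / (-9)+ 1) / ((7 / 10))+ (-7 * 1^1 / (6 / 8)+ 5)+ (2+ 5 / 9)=-525472162359671 / 54561276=-9630862.78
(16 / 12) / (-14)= -2 / 21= -0.10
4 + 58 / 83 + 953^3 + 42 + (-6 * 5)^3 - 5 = 71836186152 / 83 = 865496218.70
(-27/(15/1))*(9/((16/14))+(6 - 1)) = -927/40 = -23.18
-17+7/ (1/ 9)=46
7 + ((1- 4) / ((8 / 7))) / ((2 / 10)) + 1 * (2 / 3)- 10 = -15.46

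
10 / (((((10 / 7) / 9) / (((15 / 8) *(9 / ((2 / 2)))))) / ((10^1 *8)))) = 85050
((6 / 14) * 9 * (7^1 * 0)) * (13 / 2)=0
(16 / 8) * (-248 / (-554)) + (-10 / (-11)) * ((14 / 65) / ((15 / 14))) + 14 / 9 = 4694402 / 1782495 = 2.63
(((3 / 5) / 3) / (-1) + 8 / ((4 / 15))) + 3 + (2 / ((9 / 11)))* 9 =274 / 5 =54.80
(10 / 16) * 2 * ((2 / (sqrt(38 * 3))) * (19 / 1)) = 5 * sqrt(114) / 12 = 4.45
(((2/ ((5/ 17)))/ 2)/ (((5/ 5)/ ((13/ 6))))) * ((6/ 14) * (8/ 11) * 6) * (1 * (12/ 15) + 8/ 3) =91936/ 1925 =47.76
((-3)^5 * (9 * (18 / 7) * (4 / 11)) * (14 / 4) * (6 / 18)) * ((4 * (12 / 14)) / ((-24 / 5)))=131220 / 77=1704.16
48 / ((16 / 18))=54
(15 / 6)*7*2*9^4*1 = 229635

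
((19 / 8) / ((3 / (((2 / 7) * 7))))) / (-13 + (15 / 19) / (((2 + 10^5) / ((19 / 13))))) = -4116749 / 33800646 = -0.12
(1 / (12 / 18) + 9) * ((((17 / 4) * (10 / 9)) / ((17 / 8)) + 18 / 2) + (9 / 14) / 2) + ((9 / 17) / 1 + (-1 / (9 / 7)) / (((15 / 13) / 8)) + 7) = 2264617 / 18360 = 123.35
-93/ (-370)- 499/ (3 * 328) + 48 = 8691361/ 182040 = 47.74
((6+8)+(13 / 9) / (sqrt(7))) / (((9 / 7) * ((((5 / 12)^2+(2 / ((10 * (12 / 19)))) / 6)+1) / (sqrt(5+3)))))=2080 * sqrt(14) / 7947+15680 * sqrt(2) / 883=26.09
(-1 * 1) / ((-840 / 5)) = 1 / 168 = 0.01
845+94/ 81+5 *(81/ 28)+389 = 2834149/ 2268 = 1249.62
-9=-9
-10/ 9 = -1.11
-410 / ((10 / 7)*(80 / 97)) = -27839 / 80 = -347.99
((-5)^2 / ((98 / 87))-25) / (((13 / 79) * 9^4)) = -21725 / 8358714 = -0.00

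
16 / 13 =1.23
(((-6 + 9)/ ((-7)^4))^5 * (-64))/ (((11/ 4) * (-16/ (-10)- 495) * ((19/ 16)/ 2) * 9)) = 1105920/ 41141131879847640551603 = 0.00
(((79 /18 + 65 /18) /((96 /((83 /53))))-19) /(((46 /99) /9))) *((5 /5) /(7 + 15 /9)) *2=-10692891 /126776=-84.34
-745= -745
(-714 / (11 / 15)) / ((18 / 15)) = -8925 / 11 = -811.36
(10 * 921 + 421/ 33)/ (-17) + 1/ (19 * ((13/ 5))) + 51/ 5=-21693679/ 40755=-532.29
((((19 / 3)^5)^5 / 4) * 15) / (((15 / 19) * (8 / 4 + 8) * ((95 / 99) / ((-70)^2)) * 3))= 88815482617458143581409.71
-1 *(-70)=70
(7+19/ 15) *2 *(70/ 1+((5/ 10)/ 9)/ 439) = 68589484/ 59265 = 1157.34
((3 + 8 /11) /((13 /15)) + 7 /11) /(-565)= -706 /80795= -0.01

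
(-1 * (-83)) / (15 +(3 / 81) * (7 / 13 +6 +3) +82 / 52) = 58266 / 11885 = 4.90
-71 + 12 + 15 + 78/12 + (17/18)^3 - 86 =-122.66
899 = 899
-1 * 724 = -724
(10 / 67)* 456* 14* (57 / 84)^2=205770 / 469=438.74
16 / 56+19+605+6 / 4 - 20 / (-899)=7876419 / 12586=625.81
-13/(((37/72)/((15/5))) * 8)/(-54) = 13/74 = 0.18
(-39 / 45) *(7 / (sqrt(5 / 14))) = -91 *sqrt(70) / 75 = -10.15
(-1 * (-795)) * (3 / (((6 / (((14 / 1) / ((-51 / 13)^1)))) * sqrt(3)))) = -24115 * sqrt(3) / 51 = -818.99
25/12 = 2.08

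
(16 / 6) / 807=8 / 2421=0.00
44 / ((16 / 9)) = 99 / 4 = 24.75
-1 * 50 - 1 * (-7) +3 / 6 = -85 / 2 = -42.50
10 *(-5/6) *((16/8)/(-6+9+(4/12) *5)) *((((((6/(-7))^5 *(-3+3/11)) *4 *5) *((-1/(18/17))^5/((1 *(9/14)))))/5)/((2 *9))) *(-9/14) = -709928500/943427331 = -0.75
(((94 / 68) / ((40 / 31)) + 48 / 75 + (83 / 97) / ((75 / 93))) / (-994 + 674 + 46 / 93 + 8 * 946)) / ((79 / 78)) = 1326499083 / 3512679352400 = 0.00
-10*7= -70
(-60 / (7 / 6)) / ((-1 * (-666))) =-20 / 259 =-0.08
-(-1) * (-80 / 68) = -1.18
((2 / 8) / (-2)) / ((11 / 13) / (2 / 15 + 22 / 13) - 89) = 89 / 63038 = 0.00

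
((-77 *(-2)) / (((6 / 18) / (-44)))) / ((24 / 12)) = -10164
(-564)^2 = 318096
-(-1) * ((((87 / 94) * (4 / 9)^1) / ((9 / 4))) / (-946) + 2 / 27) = 14782 / 200079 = 0.07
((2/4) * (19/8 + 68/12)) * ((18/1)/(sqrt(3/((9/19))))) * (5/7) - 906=-906 + 2895 * sqrt(57)/1064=-885.46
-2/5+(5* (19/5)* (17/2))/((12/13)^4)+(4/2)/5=9225203/41472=222.44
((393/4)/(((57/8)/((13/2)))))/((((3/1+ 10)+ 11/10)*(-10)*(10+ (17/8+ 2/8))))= -13624/265221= -0.05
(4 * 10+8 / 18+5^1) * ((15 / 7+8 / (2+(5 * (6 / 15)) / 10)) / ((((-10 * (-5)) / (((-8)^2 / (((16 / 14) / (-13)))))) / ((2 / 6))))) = -1274.65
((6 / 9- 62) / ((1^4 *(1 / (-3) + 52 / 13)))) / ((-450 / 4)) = 0.15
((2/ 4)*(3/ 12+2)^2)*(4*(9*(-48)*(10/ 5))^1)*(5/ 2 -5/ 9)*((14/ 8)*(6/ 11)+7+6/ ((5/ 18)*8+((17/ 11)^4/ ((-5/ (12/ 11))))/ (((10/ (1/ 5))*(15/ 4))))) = -1001096047806750/ 5519590967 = -181371.42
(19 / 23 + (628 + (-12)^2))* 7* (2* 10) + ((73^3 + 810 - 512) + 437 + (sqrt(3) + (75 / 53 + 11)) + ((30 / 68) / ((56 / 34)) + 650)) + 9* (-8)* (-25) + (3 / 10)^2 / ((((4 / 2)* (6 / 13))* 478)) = sqrt(3) + 816424266029087 / 1631509600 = 500412.07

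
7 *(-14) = -98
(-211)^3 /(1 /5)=-46969655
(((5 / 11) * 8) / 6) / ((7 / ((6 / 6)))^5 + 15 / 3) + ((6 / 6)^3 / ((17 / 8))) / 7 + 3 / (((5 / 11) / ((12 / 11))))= 599737451 / 82525905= 7.27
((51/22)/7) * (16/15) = 136/385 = 0.35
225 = 225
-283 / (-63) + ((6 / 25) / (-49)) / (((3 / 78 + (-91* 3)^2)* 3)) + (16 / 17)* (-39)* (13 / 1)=-171671286503581 / 363183730875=-472.68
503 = 503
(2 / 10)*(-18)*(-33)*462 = 274428 / 5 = 54885.60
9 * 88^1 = 792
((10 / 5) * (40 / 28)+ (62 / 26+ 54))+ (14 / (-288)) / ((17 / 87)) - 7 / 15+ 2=7490737 / 123760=60.53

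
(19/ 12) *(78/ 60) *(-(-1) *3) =247/ 40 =6.18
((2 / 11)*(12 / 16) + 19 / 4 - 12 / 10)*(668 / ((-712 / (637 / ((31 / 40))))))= -86273369 / 30349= -2842.71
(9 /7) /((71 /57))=513 /497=1.03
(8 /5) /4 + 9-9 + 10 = 52 /5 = 10.40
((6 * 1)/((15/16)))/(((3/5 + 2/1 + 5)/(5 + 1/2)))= 88/19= 4.63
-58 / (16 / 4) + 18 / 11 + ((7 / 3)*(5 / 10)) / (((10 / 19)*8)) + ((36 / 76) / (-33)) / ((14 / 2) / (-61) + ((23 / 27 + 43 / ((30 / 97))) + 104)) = -460869857347 / 36615878880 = -12.59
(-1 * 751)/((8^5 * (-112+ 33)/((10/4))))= 3755/5177344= 0.00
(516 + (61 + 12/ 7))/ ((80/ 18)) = 130.21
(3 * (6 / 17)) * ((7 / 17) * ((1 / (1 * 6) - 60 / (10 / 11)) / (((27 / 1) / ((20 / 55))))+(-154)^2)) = 295822324 / 28611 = 10339.46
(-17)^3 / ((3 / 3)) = -4913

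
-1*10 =-10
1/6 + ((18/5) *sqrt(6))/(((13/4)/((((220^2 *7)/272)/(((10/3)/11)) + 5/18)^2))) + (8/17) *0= 1/6 + 48684987520 *sqrt(6)/2601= 45849049.59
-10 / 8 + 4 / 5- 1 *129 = -2589 / 20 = -129.45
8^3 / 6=256 / 3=85.33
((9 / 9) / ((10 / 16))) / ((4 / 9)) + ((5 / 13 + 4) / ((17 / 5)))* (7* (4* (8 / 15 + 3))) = 144958 / 1105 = 131.18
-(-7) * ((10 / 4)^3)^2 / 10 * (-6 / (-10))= 13125 / 128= 102.54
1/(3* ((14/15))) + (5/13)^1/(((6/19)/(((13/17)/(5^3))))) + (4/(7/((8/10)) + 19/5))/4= 995254/2240175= 0.44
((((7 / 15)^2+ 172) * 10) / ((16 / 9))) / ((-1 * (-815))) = 38749 / 32600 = 1.19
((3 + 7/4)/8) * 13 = 247/32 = 7.72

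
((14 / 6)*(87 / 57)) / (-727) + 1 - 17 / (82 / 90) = -30010159 / 1698999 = -17.66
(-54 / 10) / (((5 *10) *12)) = -9 / 1000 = -0.01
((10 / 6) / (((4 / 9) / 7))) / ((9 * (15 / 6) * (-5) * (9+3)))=-7 / 360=-0.02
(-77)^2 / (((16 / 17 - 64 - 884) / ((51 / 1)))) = -734349 / 2300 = -319.28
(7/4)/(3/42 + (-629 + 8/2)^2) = 49/10937502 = 0.00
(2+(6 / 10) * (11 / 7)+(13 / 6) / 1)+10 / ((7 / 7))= 3173 / 210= 15.11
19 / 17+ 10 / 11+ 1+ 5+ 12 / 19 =30763 / 3553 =8.66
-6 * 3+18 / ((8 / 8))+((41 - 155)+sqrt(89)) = -114+sqrt(89) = -104.57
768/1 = 768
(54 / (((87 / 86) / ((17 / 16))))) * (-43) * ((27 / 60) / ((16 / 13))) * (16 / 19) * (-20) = 33098949 / 2204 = 15017.67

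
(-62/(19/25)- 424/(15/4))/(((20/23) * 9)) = -637951/25650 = -24.87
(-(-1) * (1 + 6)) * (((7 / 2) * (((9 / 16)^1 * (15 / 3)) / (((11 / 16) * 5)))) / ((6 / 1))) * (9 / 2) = 1323 / 88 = 15.03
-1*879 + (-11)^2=-758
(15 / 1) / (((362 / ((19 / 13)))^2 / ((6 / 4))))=16245 / 44292872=0.00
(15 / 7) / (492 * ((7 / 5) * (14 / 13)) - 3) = 325 / 112049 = 0.00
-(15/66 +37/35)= -989/770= -1.28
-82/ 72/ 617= -41/ 22212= -0.00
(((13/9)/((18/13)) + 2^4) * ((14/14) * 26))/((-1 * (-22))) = 3263/162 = 20.14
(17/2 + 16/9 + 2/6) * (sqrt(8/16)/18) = 0.42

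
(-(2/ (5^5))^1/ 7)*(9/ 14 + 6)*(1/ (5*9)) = -31/ 2296875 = -0.00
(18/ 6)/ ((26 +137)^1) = 3/ 163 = 0.02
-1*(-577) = 577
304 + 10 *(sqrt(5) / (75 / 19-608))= 303.96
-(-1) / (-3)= -1 / 3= -0.33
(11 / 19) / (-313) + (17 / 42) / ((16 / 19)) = 1913489 / 3996384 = 0.48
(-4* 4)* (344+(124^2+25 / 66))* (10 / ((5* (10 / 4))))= -6640288 / 33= -201220.85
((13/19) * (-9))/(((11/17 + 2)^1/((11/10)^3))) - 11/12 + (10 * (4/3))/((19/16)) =2056297/285000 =7.22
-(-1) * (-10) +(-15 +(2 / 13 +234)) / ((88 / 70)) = 8545 / 52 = 164.33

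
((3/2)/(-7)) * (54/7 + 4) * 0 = 0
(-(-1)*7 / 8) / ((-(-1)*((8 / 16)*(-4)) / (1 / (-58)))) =7 / 928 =0.01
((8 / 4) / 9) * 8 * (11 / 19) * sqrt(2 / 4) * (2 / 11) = 16 * sqrt(2) / 171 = 0.13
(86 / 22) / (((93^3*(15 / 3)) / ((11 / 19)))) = 43 / 76413915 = 0.00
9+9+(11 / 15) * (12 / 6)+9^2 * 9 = 11227 / 15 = 748.47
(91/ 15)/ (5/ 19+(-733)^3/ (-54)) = 31122/ 37414120865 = 0.00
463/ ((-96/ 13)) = -6019/ 96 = -62.70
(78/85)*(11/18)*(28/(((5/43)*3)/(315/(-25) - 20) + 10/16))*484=108663947392/8783475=12371.41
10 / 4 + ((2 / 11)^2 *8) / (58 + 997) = 638339 / 255310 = 2.50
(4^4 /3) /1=256 /3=85.33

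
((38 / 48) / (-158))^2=361 / 14379264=0.00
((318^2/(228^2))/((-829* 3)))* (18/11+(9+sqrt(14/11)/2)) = -0.01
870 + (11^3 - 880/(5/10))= 441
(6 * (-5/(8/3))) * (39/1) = -1755/4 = -438.75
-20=-20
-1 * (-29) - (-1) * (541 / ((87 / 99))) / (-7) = -11966 / 203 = -58.95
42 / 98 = 3 / 7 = 0.43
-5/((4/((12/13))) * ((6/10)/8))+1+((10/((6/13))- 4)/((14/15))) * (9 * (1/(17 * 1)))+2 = -7313/3094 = -2.36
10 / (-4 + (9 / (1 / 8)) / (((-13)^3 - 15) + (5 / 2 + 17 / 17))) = -22085 / 8906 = -2.48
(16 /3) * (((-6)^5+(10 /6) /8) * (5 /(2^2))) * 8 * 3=-3732380 /3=-1244126.67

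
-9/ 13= -0.69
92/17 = 5.41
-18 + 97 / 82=-1379 / 82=-16.82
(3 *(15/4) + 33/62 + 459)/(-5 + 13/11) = -214049/1736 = -123.30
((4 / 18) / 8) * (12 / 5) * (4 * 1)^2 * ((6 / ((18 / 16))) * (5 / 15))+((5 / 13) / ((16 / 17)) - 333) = -9285917 / 28080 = -330.70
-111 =-111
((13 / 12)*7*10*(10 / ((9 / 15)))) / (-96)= -11375 / 864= -13.17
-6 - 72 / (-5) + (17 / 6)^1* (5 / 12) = 9.58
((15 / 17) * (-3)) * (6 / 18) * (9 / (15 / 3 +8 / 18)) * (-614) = 746010 / 833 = 895.57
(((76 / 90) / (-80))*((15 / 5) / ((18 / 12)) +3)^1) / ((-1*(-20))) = -19 / 7200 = -0.00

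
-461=-461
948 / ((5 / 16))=15168 / 5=3033.60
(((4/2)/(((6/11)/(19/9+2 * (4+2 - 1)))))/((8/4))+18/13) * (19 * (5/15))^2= 5977799/6318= 946.15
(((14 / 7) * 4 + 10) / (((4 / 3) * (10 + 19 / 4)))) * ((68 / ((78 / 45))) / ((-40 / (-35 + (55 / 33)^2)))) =22185 / 767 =28.92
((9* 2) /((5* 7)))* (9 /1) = 162 /35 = 4.63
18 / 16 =9 / 8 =1.12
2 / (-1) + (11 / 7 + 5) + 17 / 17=39 / 7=5.57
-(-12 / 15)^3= 64 / 125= 0.51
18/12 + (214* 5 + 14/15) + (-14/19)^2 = 11620333/10830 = 1072.98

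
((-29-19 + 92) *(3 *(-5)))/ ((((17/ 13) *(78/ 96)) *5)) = -2112/ 17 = -124.24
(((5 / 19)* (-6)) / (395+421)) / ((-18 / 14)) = 35 / 23256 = 0.00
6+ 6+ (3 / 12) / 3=12.08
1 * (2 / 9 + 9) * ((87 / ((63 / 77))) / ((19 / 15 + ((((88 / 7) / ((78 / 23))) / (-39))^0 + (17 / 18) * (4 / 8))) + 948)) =529540 / 513399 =1.03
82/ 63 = 1.30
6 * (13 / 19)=78 / 19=4.11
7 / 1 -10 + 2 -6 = -7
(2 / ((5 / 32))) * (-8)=-102.40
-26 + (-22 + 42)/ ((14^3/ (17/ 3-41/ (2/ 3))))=-108691/ 4116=-26.41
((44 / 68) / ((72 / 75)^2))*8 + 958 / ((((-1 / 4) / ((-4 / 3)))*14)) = 3175037 / 8568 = 370.57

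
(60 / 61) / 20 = 3 / 61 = 0.05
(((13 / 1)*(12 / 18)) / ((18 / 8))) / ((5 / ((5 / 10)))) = 0.39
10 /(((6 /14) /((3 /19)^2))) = 210 /361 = 0.58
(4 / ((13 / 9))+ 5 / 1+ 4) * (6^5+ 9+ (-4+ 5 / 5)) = 1190646 / 13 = 91588.15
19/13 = 1.46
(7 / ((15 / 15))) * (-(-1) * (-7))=-49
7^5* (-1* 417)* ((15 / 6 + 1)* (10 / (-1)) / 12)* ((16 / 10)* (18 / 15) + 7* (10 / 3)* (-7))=-98985986183 / 30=-3299532872.77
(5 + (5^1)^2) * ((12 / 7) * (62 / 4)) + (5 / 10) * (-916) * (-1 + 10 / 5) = 2374 / 7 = 339.14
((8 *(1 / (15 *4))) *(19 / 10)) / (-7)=-19 / 525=-0.04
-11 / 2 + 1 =-9 / 2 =-4.50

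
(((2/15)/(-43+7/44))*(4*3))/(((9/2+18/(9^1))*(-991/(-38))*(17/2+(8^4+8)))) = -53504/998698211875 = -0.00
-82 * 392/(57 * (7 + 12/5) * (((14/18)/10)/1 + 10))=-4821600/809951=-5.95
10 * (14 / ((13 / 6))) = 840 / 13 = 64.62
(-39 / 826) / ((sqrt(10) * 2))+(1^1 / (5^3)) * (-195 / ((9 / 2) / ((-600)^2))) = -124800 - 39 * sqrt(10) / 16520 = -124800.01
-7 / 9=-0.78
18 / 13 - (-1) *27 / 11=3.84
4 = 4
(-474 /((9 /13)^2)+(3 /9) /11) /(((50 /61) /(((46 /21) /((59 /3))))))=-58868477 /438075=-134.38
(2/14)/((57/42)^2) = 28/361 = 0.08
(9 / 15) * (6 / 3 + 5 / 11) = 81 / 55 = 1.47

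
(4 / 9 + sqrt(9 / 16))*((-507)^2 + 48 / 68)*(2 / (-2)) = -307031.59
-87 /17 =-5.12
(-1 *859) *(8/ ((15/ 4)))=-27488/ 15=-1832.53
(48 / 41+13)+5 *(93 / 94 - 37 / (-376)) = 302301 / 15416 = 19.61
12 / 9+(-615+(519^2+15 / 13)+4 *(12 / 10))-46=52397921 / 195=268707.29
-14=-14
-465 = -465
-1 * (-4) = 4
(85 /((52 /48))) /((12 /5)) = 425 /13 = 32.69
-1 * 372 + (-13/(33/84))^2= 87484/121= 723.01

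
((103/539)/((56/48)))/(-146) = -309/275429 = -0.00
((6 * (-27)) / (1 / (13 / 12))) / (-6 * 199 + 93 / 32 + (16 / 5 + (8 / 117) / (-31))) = 101846160 / 689359781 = 0.15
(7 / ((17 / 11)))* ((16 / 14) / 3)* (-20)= -1760 / 51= -34.51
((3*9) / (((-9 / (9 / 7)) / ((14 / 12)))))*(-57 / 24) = 171 / 16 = 10.69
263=263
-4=-4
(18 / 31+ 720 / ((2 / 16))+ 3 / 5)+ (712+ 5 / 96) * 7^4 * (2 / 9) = 25825167991 / 66960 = 385680.53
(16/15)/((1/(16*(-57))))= -4864/5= -972.80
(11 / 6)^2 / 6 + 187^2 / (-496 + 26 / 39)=-11240053 / 160488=-70.04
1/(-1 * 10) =-1/10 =-0.10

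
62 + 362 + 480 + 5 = 909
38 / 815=0.05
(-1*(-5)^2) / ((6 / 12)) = -50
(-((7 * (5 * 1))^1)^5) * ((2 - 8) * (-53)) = -16701956250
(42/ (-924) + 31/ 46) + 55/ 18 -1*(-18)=98749/ 4554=21.68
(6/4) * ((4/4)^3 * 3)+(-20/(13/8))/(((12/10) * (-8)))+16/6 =659/78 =8.45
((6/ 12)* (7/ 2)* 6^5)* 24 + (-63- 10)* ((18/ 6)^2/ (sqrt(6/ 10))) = 326592- 219* sqrt(15) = 325743.82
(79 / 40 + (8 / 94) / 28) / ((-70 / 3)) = -78093 / 921200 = -0.08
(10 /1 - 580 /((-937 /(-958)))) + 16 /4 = -542522 /937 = -579.00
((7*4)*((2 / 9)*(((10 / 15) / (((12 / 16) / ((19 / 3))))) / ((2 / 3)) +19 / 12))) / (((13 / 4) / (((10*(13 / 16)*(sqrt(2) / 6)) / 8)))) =12635*sqrt(2) / 3888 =4.60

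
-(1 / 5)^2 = -1 / 25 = -0.04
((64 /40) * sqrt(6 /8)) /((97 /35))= 28 * sqrt(3) /97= 0.50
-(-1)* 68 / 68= 1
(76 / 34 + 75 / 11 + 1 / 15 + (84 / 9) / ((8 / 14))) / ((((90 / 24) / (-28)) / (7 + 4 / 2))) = -7996464 / 4675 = -1710.47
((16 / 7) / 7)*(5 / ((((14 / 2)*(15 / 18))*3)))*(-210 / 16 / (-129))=0.01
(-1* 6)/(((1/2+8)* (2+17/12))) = -144/697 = -0.21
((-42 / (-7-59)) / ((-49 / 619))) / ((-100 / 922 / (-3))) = -856077 / 3850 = -222.36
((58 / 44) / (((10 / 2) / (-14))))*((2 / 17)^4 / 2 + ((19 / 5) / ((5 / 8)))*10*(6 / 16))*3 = -5798553306 / 22968275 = -252.46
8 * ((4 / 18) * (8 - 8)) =0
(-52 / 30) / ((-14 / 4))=52 / 105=0.50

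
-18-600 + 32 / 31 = -19126 / 31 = -616.97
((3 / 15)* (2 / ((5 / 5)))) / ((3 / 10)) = 4 / 3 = 1.33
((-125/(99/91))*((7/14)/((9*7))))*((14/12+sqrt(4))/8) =-30875/85536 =-0.36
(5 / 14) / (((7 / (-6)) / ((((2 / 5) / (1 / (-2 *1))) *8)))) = 96 / 49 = 1.96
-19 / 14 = -1.36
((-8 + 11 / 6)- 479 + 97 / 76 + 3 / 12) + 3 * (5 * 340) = 4616.36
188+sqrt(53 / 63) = sqrt(371) / 21+188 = 188.92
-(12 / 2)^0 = -1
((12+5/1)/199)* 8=136/199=0.68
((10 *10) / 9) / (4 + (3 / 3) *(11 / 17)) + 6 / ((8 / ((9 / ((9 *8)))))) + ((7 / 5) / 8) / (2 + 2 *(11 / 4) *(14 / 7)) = 2.50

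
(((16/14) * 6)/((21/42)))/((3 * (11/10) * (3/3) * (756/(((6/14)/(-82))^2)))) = 20/133190673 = 0.00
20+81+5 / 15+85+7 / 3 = 566 / 3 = 188.67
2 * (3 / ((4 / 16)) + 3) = 30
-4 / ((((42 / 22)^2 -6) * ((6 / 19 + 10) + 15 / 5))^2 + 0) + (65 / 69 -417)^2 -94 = 6864180922 / 39675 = 173010.23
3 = 3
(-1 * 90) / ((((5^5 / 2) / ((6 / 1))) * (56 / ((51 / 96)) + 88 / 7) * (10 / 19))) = -2261 / 406250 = -0.01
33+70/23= 829/23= 36.04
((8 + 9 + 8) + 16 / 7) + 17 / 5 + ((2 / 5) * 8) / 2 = 226 / 7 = 32.29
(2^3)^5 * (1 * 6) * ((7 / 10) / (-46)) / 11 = -344064 / 1265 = -271.99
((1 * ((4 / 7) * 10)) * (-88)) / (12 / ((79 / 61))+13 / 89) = -4949824 / 92645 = -53.43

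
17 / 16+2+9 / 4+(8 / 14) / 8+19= 2731 / 112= 24.38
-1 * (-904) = 904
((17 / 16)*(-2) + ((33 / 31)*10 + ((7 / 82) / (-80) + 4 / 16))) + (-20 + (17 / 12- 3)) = -12.81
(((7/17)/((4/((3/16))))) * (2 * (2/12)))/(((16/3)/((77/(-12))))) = -539/69632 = -0.01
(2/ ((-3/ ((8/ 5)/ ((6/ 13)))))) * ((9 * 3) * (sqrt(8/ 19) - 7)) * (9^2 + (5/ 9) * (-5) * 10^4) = -181469288/ 15 + 51848368 * sqrt(38)/ 285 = -10976497.07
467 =467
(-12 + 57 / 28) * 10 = -99.64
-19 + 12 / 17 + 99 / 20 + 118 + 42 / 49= 251121 / 2380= 105.51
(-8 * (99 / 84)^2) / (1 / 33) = -35937 / 98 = -366.70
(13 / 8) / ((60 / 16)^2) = 26 / 225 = 0.12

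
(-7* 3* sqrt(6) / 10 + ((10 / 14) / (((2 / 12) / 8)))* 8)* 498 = 956160 / 7 - 5229* sqrt(6) / 5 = 134032.61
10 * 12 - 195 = -75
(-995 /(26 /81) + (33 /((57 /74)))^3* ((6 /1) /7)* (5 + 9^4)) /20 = 78921914054127 /3566680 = 22127556.73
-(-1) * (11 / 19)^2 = 121 / 361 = 0.34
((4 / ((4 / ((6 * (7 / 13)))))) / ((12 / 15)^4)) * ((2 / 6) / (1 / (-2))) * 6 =-13125 / 416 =-31.55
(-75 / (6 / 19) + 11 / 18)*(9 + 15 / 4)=-9061 / 3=-3020.33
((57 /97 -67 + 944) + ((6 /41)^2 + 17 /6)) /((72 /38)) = 16366101383 /35220312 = 464.68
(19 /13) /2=19 /26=0.73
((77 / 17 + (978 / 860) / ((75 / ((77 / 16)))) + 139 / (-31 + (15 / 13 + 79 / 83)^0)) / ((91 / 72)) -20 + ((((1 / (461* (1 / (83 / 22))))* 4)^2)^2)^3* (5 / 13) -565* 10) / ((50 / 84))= -163590578990189832220122939375850649901655512317555000331 / 17173707950633639521194122228511295488964859201393750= -9525.64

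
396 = 396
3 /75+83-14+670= 18476 /25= 739.04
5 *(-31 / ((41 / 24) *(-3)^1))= 1240 / 41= 30.24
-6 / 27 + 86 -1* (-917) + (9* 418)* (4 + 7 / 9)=170791 / 9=18976.78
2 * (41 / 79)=82 / 79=1.04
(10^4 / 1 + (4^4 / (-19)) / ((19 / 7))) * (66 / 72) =3307524 / 361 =9162.12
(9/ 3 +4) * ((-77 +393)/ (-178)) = -1106/ 89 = -12.43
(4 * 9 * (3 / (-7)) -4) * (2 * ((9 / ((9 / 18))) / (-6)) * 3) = 2448 / 7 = 349.71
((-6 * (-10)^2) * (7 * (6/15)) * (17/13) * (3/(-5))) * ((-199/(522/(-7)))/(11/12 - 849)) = -15913632/3836729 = -4.15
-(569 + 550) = -1119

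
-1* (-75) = 75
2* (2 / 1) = 4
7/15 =0.47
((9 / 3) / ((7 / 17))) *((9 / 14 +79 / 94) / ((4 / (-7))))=-6222 / 329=-18.91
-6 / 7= -0.86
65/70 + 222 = 3121/14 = 222.93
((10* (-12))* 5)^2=360000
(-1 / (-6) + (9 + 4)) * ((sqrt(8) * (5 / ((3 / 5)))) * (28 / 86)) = 27650 * sqrt(2) / 387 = 101.04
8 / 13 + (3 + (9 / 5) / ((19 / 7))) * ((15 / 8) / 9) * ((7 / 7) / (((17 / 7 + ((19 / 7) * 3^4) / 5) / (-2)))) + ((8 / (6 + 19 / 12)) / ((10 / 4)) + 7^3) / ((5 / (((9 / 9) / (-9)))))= -21938239 / 3112200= -7.05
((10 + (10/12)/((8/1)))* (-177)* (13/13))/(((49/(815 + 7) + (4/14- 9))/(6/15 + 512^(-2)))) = 82.66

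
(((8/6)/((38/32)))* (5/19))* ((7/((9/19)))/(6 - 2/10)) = 11200/14877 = 0.75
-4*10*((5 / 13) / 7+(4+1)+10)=-54800 / 91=-602.20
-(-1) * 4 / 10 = 2 / 5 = 0.40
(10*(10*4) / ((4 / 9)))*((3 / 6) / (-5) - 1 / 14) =-1080 / 7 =-154.29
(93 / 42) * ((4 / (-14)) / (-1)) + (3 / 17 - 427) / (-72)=49186 / 7497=6.56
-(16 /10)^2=-64 /25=-2.56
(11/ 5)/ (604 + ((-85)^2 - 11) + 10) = 11/ 39140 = 0.00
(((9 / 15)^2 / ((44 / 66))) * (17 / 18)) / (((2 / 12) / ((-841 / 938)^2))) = 108213993 / 43992200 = 2.46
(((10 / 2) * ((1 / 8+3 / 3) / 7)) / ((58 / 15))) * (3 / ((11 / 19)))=38475 / 35728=1.08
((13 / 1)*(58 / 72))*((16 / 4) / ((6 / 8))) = 55.85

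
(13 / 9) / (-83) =-13 / 747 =-0.02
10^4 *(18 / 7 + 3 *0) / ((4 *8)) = 5625 / 7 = 803.57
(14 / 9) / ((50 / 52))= 364 / 225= 1.62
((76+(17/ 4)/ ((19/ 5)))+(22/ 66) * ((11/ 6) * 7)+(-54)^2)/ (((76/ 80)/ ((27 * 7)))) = 215272995/ 361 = 596324.09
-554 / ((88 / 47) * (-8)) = 13019 / 352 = 36.99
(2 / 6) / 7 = 0.05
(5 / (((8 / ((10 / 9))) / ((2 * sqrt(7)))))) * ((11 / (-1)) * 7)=-1925 * sqrt(7) / 18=-282.95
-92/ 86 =-1.07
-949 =-949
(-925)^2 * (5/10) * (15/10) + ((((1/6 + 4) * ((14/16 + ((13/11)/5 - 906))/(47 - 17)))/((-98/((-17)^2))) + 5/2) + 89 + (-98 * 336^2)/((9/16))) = -656348876577/34496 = -19026811.13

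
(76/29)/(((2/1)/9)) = 342/29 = 11.79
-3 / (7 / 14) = -6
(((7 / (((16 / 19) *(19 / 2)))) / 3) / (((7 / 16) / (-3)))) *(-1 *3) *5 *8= 240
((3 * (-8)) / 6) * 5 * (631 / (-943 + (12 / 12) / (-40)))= 504800 / 37721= 13.38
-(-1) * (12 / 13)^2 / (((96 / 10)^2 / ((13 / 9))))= 25 / 1872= 0.01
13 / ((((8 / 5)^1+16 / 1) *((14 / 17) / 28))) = 1105 / 44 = 25.11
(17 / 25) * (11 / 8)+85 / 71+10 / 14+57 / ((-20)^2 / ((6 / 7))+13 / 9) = 1243014207 / 418772200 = 2.97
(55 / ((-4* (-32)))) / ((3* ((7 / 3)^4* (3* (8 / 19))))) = 9405 / 2458624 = 0.00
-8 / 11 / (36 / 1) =-2 / 99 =-0.02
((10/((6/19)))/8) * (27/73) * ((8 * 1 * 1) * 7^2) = 41895/73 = 573.90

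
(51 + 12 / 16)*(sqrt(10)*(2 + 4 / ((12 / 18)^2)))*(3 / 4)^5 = 553311*sqrt(10) / 4096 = 427.18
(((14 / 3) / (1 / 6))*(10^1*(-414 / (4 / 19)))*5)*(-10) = 27531000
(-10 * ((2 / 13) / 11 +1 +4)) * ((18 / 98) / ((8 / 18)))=-290385 / 14014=-20.72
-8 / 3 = -2.67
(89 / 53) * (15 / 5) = 267 / 53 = 5.04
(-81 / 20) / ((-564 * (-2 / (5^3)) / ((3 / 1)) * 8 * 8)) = -2025 / 96256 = -0.02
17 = 17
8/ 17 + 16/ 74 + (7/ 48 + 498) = 15060755/ 30192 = 498.83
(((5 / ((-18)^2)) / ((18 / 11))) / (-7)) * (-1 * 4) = 55 / 10206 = 0.01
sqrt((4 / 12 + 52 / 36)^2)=16 / 9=1.78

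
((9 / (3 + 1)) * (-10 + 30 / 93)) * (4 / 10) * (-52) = 14040 / 31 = 452.90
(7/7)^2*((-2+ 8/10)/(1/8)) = -48/5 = -9.60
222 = 222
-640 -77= -717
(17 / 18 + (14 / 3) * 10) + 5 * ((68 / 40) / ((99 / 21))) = 4892 / 99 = 49.41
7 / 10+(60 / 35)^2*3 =9.52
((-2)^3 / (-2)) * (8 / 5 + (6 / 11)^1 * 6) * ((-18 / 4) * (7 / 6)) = -5628 / 55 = -102.33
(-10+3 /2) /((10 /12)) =-51 /5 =-10.20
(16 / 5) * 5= 16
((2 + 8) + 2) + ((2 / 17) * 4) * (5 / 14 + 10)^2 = 52046 / 833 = 62.48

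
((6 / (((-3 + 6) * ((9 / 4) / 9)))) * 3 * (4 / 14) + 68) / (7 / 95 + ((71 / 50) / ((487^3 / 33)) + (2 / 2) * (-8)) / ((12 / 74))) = -344979291800400 / 227013179464477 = -1.52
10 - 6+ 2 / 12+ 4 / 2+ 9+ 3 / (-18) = 15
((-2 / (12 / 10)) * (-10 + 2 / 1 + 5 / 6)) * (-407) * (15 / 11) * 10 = -198875 / 3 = -66291.67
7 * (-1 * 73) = -511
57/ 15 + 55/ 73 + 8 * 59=173942/ 365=476.55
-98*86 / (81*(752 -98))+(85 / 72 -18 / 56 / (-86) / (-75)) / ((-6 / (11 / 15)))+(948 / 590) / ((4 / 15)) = 2691549549323 / 470382633000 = 5.72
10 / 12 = 5 / 6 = 0.83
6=6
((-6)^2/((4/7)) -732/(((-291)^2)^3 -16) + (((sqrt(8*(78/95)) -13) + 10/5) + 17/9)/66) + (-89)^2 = 2*sqrt(3705)/3135 + 130898514240181459561/16395387973017075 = 7983.90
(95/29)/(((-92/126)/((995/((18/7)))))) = -4631725/2668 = -1736.03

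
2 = 2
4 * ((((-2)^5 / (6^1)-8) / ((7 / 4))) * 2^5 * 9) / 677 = -61440 / 4739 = -12.96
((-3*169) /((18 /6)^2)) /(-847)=169 /2541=0.07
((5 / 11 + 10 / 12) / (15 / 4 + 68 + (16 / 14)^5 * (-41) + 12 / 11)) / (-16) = 1428595 / 125928888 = 0.01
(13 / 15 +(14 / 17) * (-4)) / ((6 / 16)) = -4952 / 765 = -6.47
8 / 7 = 1.14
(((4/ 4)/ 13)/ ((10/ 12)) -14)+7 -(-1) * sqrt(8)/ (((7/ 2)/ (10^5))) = -449/ 65+400000 * sqrt(2)/ 7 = 80805.30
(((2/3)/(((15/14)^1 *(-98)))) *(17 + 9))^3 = -140608/31255875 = -0.00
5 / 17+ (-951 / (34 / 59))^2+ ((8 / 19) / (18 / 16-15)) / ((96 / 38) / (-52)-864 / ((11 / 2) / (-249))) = 9284693904734405725 / 3409261551108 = 2723373.89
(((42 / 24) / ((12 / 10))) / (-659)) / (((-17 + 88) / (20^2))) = -1750 / 140367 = -0.01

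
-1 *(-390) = 390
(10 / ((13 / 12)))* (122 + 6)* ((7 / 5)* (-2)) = -43008 / 13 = -3308.31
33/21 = 11/7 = 1.57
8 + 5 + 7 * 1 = 20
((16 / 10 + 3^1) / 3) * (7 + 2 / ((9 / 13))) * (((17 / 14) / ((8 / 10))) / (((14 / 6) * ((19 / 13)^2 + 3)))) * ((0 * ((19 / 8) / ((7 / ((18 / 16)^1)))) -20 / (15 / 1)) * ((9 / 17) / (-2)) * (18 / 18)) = 345943 / 510384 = 0.68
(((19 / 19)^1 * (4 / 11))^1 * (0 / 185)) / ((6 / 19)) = 0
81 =81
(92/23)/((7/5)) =20/7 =2.86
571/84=6.80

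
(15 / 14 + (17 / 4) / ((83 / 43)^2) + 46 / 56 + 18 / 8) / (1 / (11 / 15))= 2242141 / 578676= 3.87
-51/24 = -17/8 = -2.12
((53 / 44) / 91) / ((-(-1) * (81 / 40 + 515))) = 530 / 20701681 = 0.00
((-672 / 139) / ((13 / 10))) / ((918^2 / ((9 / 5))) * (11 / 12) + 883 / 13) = -1680 / 193905973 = -0.00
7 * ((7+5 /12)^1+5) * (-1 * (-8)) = 2086 /3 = 695.33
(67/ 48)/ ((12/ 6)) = 67/ 96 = 0.70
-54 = -54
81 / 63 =9 / 7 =1.29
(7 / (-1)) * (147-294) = 1029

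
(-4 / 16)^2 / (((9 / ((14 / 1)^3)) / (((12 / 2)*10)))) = 3430 / 3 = 1143.33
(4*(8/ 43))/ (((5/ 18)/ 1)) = 576/ 215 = 2.68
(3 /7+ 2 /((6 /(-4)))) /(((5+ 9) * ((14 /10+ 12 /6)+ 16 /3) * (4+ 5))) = -95 /115542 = -0.00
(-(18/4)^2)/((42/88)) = -297/7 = -42.43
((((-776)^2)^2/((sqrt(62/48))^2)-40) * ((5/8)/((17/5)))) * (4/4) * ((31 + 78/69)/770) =4019597638636235/1866634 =2153393562.23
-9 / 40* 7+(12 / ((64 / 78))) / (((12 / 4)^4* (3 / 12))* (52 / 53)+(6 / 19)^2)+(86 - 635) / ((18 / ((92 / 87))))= -2444470807 / 73861260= -33.10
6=6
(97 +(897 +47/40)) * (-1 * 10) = -39807/4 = -9951.75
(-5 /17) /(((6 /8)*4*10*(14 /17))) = -1 /84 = -0.01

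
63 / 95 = 0.66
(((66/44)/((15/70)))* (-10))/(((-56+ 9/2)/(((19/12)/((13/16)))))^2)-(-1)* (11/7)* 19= 3361163441/112954023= 29.76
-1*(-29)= 29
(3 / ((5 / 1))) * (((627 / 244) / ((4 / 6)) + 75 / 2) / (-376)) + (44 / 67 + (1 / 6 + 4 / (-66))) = 1413401987 / 2028459840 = 0.70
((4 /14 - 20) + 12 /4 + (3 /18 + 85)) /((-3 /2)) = -2875 /63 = -45.63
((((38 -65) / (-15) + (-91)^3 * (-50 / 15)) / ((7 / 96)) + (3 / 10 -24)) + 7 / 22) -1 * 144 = 13262794662 / 385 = 34448817.30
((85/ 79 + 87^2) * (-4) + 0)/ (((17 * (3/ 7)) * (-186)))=8372504/ 374697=22.34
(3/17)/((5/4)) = 12/85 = 0.14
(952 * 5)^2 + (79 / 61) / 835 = 1154064856079 / 50935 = 22657600.00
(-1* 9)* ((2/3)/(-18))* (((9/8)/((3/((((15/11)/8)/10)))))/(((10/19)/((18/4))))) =513/28160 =0.02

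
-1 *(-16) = 16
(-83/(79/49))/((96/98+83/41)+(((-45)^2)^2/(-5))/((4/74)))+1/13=370479789271/4816024824845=0.08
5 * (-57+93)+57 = 237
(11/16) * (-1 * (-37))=407/16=25.44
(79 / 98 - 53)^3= -133824895875 / 941192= -142186.61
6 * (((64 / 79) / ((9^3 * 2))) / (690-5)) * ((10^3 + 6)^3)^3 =67540115729901132596647788544 / 13149945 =5136151955761117829515.47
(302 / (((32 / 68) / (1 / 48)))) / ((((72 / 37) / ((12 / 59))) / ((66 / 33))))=94979 / 33984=2.79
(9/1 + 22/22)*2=20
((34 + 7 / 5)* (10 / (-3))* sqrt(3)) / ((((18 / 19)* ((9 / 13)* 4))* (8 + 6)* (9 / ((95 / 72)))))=-1384435* sqrt(3) / 2939328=-0.82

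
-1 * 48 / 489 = -16 / 163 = -0.10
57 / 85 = 0.67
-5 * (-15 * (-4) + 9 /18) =-605 /2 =-302.50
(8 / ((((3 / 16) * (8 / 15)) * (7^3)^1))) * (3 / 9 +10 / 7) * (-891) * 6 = -5274720 / 2401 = -2196.88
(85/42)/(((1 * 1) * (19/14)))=85/57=1.49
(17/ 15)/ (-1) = -17/ 15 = -1.13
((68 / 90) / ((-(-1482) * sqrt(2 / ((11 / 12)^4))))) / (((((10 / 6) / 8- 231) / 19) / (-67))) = 137819 * sqrt(2) / 116651340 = 0.00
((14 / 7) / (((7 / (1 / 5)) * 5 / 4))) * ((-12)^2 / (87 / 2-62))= -2304 / 6475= -0.36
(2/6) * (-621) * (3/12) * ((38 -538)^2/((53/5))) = -64687500/53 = -1220518.87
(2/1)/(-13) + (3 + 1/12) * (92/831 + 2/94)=1542187/6092892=0.25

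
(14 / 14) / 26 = 1 / 26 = 0.04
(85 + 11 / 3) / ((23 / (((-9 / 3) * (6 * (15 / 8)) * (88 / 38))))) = -6930 / 23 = -301.30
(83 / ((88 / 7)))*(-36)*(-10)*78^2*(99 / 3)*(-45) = -21473934300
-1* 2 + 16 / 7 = 2 / 7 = 0.29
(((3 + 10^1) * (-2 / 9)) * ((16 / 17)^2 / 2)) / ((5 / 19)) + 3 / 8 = -466841 / 104040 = -4.49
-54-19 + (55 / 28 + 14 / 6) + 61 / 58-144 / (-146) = -66.66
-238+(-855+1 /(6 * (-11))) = -72139 /66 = -1093.02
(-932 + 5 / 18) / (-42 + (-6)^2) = 16771 / 108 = 155.29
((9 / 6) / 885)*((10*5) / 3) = 5 / 177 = 0.03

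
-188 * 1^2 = -188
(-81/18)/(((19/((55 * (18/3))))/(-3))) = 234.47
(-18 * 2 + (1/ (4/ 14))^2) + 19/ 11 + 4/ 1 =-793/ 44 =-18.02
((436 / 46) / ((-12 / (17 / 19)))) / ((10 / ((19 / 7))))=-1853 / 9660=-0.19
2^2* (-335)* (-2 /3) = 2680 /3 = 893.33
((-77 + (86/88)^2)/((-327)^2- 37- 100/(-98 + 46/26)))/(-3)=61391991/258888099712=0.00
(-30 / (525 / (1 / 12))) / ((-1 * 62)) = 1 / 13020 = 0.00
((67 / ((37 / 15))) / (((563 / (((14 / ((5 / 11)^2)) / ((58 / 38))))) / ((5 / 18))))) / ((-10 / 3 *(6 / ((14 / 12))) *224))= -1078231 / 6959220480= -0.00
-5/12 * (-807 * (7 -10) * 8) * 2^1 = -16140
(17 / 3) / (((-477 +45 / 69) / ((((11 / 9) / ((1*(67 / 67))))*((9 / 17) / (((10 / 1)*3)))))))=-23 / 89640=-0.00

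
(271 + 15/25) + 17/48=65269/240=271.95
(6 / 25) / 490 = 3 / 6125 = 0.00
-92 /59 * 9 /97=-828 /5723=-0.14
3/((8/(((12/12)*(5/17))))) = 15/136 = 0.11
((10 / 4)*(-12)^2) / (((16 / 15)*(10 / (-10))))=-675 / 2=-337.50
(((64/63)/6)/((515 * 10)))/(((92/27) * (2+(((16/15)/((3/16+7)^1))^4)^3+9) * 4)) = 1207261492146337697045803070068359375/5505504764229370963453186472914436154989131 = 0.00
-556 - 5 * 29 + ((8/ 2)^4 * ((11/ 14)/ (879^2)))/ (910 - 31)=-3332596109765/ 4754060073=-701.00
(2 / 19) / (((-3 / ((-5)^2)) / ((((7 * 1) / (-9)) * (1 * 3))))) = 350 / 171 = 2.05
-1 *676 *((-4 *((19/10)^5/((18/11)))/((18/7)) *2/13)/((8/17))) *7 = 294950436781/8100000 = 36413.63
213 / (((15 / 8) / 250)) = 28400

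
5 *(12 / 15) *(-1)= -4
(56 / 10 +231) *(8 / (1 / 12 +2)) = 113568 / 125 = 908.54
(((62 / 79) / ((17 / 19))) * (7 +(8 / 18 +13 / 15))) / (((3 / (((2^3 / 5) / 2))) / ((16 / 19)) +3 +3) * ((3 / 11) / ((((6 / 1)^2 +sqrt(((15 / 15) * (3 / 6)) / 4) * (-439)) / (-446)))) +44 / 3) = 3661488740214272 / 6117312358946055-448092215521632 * sqrt(2) / 2039104119648685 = 0.29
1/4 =0.25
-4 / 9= -0.44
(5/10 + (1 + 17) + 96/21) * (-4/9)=-646/63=-10.25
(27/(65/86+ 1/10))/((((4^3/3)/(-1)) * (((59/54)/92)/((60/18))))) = -783675/1888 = -415.08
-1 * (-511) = 511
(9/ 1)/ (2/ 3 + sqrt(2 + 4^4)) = -27/ 1159 + 81 * sqrt(258)/ 2318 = 0.54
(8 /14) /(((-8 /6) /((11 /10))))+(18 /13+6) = 6291 /910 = 6.91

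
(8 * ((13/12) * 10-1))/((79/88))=20768/237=87.63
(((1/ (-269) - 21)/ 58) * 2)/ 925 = -226/ 288637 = -0.00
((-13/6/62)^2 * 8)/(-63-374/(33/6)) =-169/2266038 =-0.00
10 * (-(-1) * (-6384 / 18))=-3546.67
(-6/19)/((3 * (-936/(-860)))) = -215/2223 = -0.10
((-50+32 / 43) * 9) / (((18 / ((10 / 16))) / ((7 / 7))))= -5295 / 344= -15.39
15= 15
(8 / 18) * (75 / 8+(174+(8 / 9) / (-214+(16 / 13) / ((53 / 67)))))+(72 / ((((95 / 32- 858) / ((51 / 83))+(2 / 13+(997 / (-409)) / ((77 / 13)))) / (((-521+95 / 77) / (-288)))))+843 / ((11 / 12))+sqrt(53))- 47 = sqrt(53)+115706195661685802796631 / 121280090304255449094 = 961.32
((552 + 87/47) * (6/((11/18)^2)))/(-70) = -25302132/199045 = -127.12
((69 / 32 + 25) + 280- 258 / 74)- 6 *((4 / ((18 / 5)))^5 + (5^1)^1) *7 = 525343115 / 23304672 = 22.54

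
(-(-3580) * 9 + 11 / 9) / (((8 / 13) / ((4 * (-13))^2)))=1274220454 / 9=141580050.44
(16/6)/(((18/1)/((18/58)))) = 4/87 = 0.05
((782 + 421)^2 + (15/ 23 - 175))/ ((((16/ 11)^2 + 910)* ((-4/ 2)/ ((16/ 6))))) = -8054194874/ 3807627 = -2115.28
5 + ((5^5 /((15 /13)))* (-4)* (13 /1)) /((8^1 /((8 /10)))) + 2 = -42229 /3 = -14076.33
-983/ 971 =-1.01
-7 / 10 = -0.70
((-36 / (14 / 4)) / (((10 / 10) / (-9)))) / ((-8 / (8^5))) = -2654208 / 7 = -379172.57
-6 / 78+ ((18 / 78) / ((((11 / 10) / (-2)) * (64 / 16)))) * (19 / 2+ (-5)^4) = -19057 / 286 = -66.63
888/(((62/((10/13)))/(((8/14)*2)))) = 35520/2821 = 12.59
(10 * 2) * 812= 16240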